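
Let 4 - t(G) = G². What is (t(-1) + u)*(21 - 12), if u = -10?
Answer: -63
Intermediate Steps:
t(G) = 4 - G²
(t(-1) + u)*(21 - 12) = ((4 - 1*(-1)²) - 10)*(21 - 12) = ((4 - 1*1) - 10)*9 = ((4 - 1) - 10)*9 = (3 - 10)*9 = -7*9 = -63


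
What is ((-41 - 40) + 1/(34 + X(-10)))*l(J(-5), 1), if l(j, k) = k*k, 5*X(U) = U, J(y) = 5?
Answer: -2591/32 ≈ -80.969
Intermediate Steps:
X(U) = U/5
l(j, k) = k**2
((-41 - 40) + 1/(34 + X(-10)))*l(J(-5), 1) = ((-41 - 40) + 1/(34 + (1/5)*(-10)))*1**2 = (-81 + 1/(34 - 2))*1 = (-81 + 1/32)*1 = -2591/32*1 = -2591/32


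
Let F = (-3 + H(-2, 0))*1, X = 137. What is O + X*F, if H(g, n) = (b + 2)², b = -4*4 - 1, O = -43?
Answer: 30371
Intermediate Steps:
b = -17 (b = -16 - 1 = -17)
H(g, n) = 225 (H(g, n) = (-17 + 2)² = (-15)² = 225)
F = 222 (F = (-3 + 225)*1 = 222*1 = 222)
O + X*F = -43 + 137*222 = -43 + 30414 = 30371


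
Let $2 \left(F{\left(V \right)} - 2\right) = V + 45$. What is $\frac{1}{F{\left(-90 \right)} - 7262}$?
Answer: $- \frac{2}{14565} \approx -0.00013732$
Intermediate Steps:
$F{\left(V \right)} = \frac{49}{2} + \frac{V}{2}$ ($F{\left(V \right)} = 2 + \frac{V + 45}{2} = 2 + \frac{45 + V}{2} = 2 + \left(\frac{45}{2} + \frac{V}{2}\right) = \frac{49}{2} + \frac{V}{2}$)
$\frac{1}{F{\left(-90 \right)} - 7262} = \frac{1}{\left(\frac{49}{2} + \frac{1}{2} \left(-90\right)\right) - 7262} = \frac{1}{\left(\frac{49}{2} - 45\right) - 7262} = \frac{1}{- \frac{41}{2} - 7262} = \frac{1}{- \frac{14565}{2}} = - \frac{2}{14565}$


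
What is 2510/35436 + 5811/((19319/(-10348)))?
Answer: -1065398570359/342294042 ≈ -3112.5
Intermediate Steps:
2510/35436 + 5811/((19319/(-10348))) = 2510*(1/35436) + 5811/((19319*(-1/10348))) = 1255/17718 + 5811/(-19319/10348) = 1255/17718 + 5811*(-10348/19319) = 1255/17718 - 60132228/19319 = -1065398570359/342294042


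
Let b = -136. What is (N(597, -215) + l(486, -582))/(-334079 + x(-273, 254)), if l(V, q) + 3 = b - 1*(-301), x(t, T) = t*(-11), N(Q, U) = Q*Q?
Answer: -356571/331076 ≈ -1.0770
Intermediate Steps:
N(Q, U) = Q²
x(t, T) = -11*t
l(V, q) = 162 (l(V, q) = -3 + (-136 - 1*(-301)) = -3 + (-136 + 301) = -3 + 165 = 162)
(N(597, -215) + l(486, -582))/(-334079 + x(-273, 254)) = (597² + 162)/(-334079 - 11*(-273)) = (356409 + 162)/(-334079 + 3003) = 356571/(-331076) = 356571*(-1/331076) = -356571/331076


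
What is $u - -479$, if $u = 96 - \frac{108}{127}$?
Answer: $\frac{72917}{127} \approx 574.15$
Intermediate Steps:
$u = \frac{12084}{127}$ ($u = 96 - 108 \cdot \frac{1}{127} = 96 - \frac{108}{127} = \frac{12084}{127} \approx 95.15$)
$u - -479 = \frac{12084}{127} - -479 = \frac{12084}{127} + 479 = \frac{72917}{127}$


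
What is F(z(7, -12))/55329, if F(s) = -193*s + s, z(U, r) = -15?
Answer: 960/18443 ≈ 0.052052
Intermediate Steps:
F(s) = -192*s
F(z(7, -12))/55329 = -192*(-15)/55329 = 2880*(1/55329) = 960/18443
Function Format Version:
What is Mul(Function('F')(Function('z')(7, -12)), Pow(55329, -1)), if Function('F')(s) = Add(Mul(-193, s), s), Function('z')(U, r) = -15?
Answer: Rational(960, 18443) ≈ 0.052052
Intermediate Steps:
Function('F')(s) = Mul(-192, s)
Mul(Function('F')(Function('z')(7, -12)), Pow(55329, -1)) = Mul(Mul(-192, -15), Pow(55329, -1)) = Mul(2880, Rational(1, 55329)) = Rational(960, 18443)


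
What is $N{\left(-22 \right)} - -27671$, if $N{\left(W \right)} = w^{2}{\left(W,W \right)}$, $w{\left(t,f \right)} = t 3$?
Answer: $32027$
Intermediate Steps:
$w{\left(t,f \right)} = 3 t$
$N{\left(W \right)} = 9 W^{2}$ ($N{\left(W \right)} = \left(3 W\right)^{2} = 9 W^{2}$)
$N{\left(-22 \right)} - -27671 = 9 \left(-22\right)^{2} - -27671 = 9 \cdot 484 + 27671 = 4356 + 27671 = 32027$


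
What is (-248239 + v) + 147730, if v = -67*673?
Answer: -145600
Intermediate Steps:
v = -45091
(-248239 + v) + 147730 = (-248239 - 45091) + 147730 = -293330 + 147730 = -145600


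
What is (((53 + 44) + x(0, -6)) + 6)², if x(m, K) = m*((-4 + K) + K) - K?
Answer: 11881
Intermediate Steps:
x(m, K) = -K + m*(-4 + 2*K) (x(m, K) = m*(-4 + 2*K) - K = -K + m*(-4 + 2*K))
(((53 + 44) + x(0, -6)) + 6)² = (((53 + 44) + (-1*(-6) - 4*0 + 2*(-6)*0)) + 6)² = ((97 + (6 + 0 + 0)) + 6)² = ((97 + 6) + 6)² = (103 + 6)² = 109² = 11881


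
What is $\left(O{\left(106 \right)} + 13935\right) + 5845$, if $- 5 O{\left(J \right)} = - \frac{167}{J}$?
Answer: $\frac{10483567}{530} \approx 19780.0$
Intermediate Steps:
$O{\left(J \right)} = \frac{167}{5 J}$ ($O{\left(J \right)} = - \frac{\left(-167\right) \frac{1}{J}}{5} = \frac{167}{5 J}$)
$\left(O{\left(106 \right)} + 13935\right) + 5845 = \left(\frac{167}{5 \cdot 106} + 13935\right) + 5845 = \left(\frac{167}{5} \cdot \frac{1}{106} + 13935\right) + 5845 = \left(\frac{167}{530} + 13935\right) + 5845 = \frac{7385717}{530} + 5845 = \frac{10483567}{530}$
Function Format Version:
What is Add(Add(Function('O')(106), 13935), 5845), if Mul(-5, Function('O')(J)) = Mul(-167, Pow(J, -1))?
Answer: Rational(10483567, 530) ≈ 19780.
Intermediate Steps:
Function('O')(J) = Mul(Rational(167, 5), Pow(J, -1)) (Function('O')(J) = Mul(Rational(-1, 5), Mul(-167, Pow(J, -1))) = Mul(Rational(167, 5), Pow(J, -1)))
Add(Add(Function('O')(106), 13935), 5845) = Add(Add(Mul(Rational(167, 5), Pow(106, -1)), 13935), 5845) = Add(Add(Mul(Rational(167, 5), Rational(1, 106)), 13935), 5845) = Add(Add(Rational(167, 530), 13935), 5845) = Add(Rational(7385717, 530), 5845) = Rational(10483567, 530)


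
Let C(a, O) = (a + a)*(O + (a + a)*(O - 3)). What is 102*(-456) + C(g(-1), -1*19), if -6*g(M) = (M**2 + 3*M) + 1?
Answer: -418687/9 ≈ -46521.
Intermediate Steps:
g(M) = -1/6 - M/2 - M**2/6 (g(M) = -((M**2 + 3*M) + 1)/6 = -(1 + M**2 + 3*M)/6 = -1/6 - M/2 - M**2/6)
C(a, O) = 2*a*(O + 2*a*(-3 + O)) (C(a, O) = (2*a)*(O + (2*a)*(-3 + O)) = (2*a)*(O + 2*a*(-3 + O)) = 2*a*(O + 2*a*(-3 + O)))
102*(-456) + C(g(-1), -1*19) = 102*(-456) + 2*(-1/6 - 1/2*(-1) - 1/6*(-1)**2)*(-1*19 - 6*(-1/6 - 1/2*(-1) - 1/6*(-1)**2) + 2*(-1*19)*(-1/6 - 1/2*(-1) - 1/6*(-1)**2)) = -46512 + 2*(-1/6 + 1/2 - 1/6*1)*(-19 - 6*(-1/6 + 1/2 - 1/6*1) + 2*(-19)*(-1/6 + 1/2 - 1/6*1)) = -46512 + 2*(-1/6 + 1/2 - 1/6)*(-19 - 6*(-1/6 + 1/2 - 1/6) + 2*(-19)*(-1/6 + 1/2 - 1/6)) = -46512 + 2*(1/6)*(-19 - 6*1/6 + 2*(-19)*(1/6)) = -46512 + 2*(1/6)*(-19 - 1 - 19/3) = -46512 + 2*(1/6)*(-79/3) = -46512 - 79/9 = -418687/9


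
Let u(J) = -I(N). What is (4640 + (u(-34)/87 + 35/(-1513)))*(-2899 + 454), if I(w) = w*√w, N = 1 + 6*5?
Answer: -17164596825/1513 + 25265*√31/29 ≈ -1.1340e+7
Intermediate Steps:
N = 31 (N = 1 + 30 = 31)
I(w) = w^(3/2)
u(J) = -31*√31 (u(J) = -31^(3/2) = -31*√31)
(4640 + (u(-34)/87 + 35/(-1513)))*(-2899 + 454) = (4640 + (-31*√31/87 + 35/(-1513)))*(-2899 + 454) = (4640 + (-31*√31*(1/87) + 35*(-1/1513)))*(-2445) = (4640 + (-31*√31/87 - 35/1513))*(-2445) = (4640 + (-35/1513 - 31*√31/87))*(-2445) = (7020285/1513 - 31*√31/87)*(-2445) = -17164596825/1513 + 25265*√31/29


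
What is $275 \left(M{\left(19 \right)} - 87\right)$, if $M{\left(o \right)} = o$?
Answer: $-18700$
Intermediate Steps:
$275 \left(M{\left(19 \right)} - 87\right) = 275 \left(19 - 87\right) = 275 \left(-68\right) = -18700$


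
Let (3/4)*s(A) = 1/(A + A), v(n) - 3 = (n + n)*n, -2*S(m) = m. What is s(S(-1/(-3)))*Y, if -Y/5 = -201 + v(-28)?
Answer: 27400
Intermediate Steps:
S(m) = -m/2
v(n) = 3 + 2*n**2 (v(n) = 3 + (n + n)*n = 3 + (2*n)*n = 3 + 2*n**2)
Y = -6850 (Y = -5*(-201 + (3 + 2*(-28)**2)) = -5*(-201 + (3 + 2*784)) = -5*(-201 + (3 + 1568)) = -5*(-201 + 1571) = -5*1370 = -6850)
s(A) = 2/(3*A) (s(A) = 4/(3*(A + A)) = 4/(3*((2*A))) = 4*(1/(2*A))/3 = 2/(3*A))
s(S(-1/(-3)))*Y = (2/(3*((-(-1)/(2*(-3))))))*(-6850) = (2/(3*((-(-1)*(-1)/(2*3)))))*(-6850) = (2/(3*((-1/2*1/3))))*(-6850) = (2/(3*(-1/6)))*(-6850) = ((2/3)*(-6))*(-6850) = -4*(-6850) = 27400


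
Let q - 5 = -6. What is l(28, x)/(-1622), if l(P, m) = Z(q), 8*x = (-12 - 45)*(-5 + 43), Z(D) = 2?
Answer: -1/811 ≈ -0.0012330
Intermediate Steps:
q = -1 (q = 5 - 6 = -1)
x = -1083/4 (x = ((-12 - 45)*(-5 + 43))/8 = (-57*38)/8 = (⅛)*(-2166) = -1083/4 ≈ -270.75)
l(P, m) = 2
l(28, x)/(-1622) = 2/(-1622) = 2*(-1/1622) = -1/811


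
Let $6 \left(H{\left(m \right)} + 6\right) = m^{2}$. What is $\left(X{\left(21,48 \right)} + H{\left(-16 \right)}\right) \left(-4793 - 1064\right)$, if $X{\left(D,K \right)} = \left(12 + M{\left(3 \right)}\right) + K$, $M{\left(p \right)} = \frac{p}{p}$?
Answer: $- \frac{1716101}{3} \approx -5.7203 \cdot 10^{5}$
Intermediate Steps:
$M{\left(p \right)} = 1$
$H{\left(m \right)} = -6 + \frac{m^{2}}{6}$
$X{\left(D,K \right)} = 13 + K$ ($X{\left(D,K \right)} = \left(12 + 1\right) + K = 13 + K$)
$\left(X{\left(21,48 \right)} + H{\left(-16 \right)}\right) \left(-4793 - 1064\right) = \left(\left(13 + 48\right) - \left(6 - \frac{\left(-16\right)^{2}}{6}\right)\right) \left(-4793 - 1064\right) = \left(61 + \left(-6 + \frac{1}{6} \cdot 256\right)\right) \left(-5857\right) = \left(61 + \left(-6 + \frac{128}{3}\right)\right) \left(-5857\right) = \left(61 + \frac{110}{3}\right) \left(-5857\right) = \frac{293}{3} \left(-5857\right) = - \frac{1716101}{3}$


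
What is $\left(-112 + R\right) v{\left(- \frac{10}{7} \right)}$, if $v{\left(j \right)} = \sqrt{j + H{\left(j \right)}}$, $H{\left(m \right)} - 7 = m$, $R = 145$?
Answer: $\frac{33 \sqrt{203}}{7} \approx 67.168$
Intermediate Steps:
$H{\left(m \right)} = 7 + m$
$v{\left(j \right)} = \sqrt{7 + 2 j}$ ($v{\left(j \right)} = \sqrt{j + \left(7 + j\right)} = \sqrt{7 + 2 j}$)
$\left(-112 + R\right) v{\left(- \frac{10}{7} \right)} = \left(-112 + 145\right) \sqrt{7 + 2 \left(- \frac{10}{7}\right)} = 33 \sqrt{7 + 2 \left(\left(-10\right) \frac{1}{7}\right)} = 33 \sqrt{7 + 2 \left(- \frac{10}{7}\right)} = 33 \sqrt{7 - \frac{20}{7}} = 33 \sqrt{\frac{29}{7}} = 33 \frac{\sqrt{203}}{7} = \frac{33 \sqrt{203}}{7}$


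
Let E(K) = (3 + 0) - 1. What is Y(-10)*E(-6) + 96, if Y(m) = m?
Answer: 76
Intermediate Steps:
E(K) = 2 (E(K) = 3 - 1 = 2)
Y(-10)*E(-6) + 96 = -10*2 + 96 = -20 + 96 = 76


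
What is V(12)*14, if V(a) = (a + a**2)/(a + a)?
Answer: 91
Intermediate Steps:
V(a) = (a + a**2)/(2*a) (V(a) = (a + a**2)/((2*a)) = (a + a**2)*(1/(2*a)) = (a + a**2)/(2*a))
V(12)*14 = (1/2 + (1/2)*12)*14 = (1/2 + 6)*14 = (13/2)*14 = 91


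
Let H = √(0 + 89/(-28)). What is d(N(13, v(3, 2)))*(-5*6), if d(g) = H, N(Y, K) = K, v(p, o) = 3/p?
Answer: -15*I*√623/7 ≈ -53.486*I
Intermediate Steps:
H = I*√623/14 (H = √(0 + 89*(-1/28)) = √(0 - 89/28) = √(-89/28) = I*√623/14 ≈ 1.7829*I)
d(g) = I*√623/14
d(N(13, v(3, 2)))*(-5*6) = (I*√623/14)*(-5*6) = (I*√623/14)*(-30) = -15*I*√623/7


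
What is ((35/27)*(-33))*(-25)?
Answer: 9625/9 ≈ 1069.4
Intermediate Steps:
((35/27)*(-33))*(-25) = -385/9*(-25) = 9625/9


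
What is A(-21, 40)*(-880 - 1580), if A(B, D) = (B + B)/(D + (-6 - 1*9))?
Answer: 20664/5 ≈ 4132.8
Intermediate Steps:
A(B, D) = 2*B/(-15 + D) (A(B, D) = (2*B)/(D + (-6 - 9)) = (2*B)/(D - 15) = (2*B)/(-15 + D) = 2*B/(-15 + D))
A(-21, 40)*(-880 - 1580) = (2*(-21)/(-15 + 40))*(-880 - 1580) = (2*(-21)/25)*(-2460) = (2*(-21)*(1/25))*(-2460) = -42/25*(-2460) = 20664/5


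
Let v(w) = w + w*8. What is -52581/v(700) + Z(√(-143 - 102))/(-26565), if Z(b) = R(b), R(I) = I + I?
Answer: -17527/2100 - 2*I*√5/3795 ≈ -8.3462 - 0.0011784*I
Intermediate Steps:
R(I) = 2*I
Z(b) = 2*b
v(w) = 9*w (v(w) = w + 8*w = 9*w)
-52581/v(700) + Z(√(-143 - 102))/(-26565) = -52581/(9*700) + (2*√(-143 - 102))/(-26565) = -52581/6300 + (2*√(-245))*(-1/26565) = -52581*1/6300 + (2*(7*I*√5))*(-1/26565) = -17527/2100 + (14*I*√5)*(-1/26565) = -17527/2100 - 2*I*√5/3795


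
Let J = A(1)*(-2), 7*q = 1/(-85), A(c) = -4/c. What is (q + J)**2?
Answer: 22648081/354025 ≈ 63.973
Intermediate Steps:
q = -1/595 (q = (1/7)/(-85) = (1/7)*(-1/85) = -1/595 ≈ -0.0016807)
J = 8 (J = -4/1*(-2) = -4*1*(-2) = -4*(-2) = 8)
(q + J)**2 = (-1/595 + 8)**2 = (4759/595)**2 = 22648081/354025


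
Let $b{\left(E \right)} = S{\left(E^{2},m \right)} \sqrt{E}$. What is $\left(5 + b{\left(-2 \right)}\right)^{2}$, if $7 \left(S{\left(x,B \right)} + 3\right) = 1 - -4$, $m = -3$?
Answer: $\frac{713}{49} - \frac{160 i \sqrt{2}}{7} \approx 14.551 - 32.325 i$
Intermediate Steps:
$S{\left(x,B \right)} = - \frac{16}{7}$ ($S{\left(x,B \right)} = -3 + \frac{1 - -4}{7} = -3 + \frac{1 + 4}{7} = -3 + \frac{1}{7} \cdot 5 = -3 + \frac{5}{7} = - \frac{16}{7}$)
$b{\left(E \right)} = - \frac{16 \sqrt{E}}{7}$
$\left(5 + b{\left(-2 \right)}\right)^{2} = \left(5 - \frac{16 \sqrt{-2}}{7}\right)^{2} = \left(5 - \frac{16 i \sqrt{2}}{7}\right)^{2}$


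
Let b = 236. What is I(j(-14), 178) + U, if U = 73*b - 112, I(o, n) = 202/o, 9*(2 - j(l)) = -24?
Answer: 120115/7 ≈ 17159.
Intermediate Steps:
j(l) = 14/3 (j(l) = 2 - 1/9*(-24) = 2 + 8/3 = 14/3)
U = 17116 (U = 73*236 - 112 = 17228 - 112 = 17116)
I(j(-14), 178) + U = 202/(14/3) + 17116 = 202*(3/14) + 17116 = 303/7 + 17116 = 120115/7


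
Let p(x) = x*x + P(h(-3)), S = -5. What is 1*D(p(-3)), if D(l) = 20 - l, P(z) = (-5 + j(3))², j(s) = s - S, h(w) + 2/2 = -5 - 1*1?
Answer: 2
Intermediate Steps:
h(w) = -7 (h(w) = -1 + (-5 - 1*1) = -1 + (-5 - 1) = -1 - 6 = -7)
j(s) = 5 + s (j(s) = s - 1*(-5) = s + 5 = 5 + s)
P(z) = 9 (P(z) = (-5 + (5 + 3))² = (-5 + 8)² = 3² = 9)
p(x) = 9 + x² (p(x) = x*x + 9 = x² + 9 = 9 + x²)
1*D(p(-3)) = 1*(20 - (9 + (-3)²)) = 1*(20 - (9 + 9)) = 1*(20 - 1*18) = 1*(20 - 18) = 1*2 = 2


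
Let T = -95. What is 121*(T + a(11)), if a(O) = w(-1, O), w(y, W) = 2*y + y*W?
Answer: -13068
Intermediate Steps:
w(y, W) = 2*y + W*y
a(O) = -2 - O (a(O) = -(2 + O) = -2 - O)
121*(T + a(11)) = 121*(-95 + (-2 - 1*11)) = 121*(-95 + (-2 - 11)) = 121*(-95 - 13) = 121*(-108) = -13068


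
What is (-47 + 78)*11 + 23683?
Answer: 24024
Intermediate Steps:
(-47 + 78)*11 + 23683 = 31*11 + 23683 = 341 + 23683 = 24024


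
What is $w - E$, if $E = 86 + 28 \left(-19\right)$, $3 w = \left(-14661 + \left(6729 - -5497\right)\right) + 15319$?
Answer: $\frac{14222}{3} \approx 4740.7$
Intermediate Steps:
$w = \frac{12884}{3}$ ($w = \frac{\left(-14661 + \left(6729 - -5497\right)\right) + 15319}{3} = \frac{\left(-14661 + \left(6729 + 5497\right)\right) + 15319}{3} = \frac{\left(-14661 + 12226\right) + 15319}{3} = \frac{-2435 + 15319}{3} = \frac{1}{3} \cdot 12884 = \frac{12884}{3} \approx 4294.7$)
$E = -446$ ($E = 86 - 532 = -446$)
$w - E = \frac{12884}{3} - -446 = \frac{12884}{3} + 446 = \frac{14222}{3}$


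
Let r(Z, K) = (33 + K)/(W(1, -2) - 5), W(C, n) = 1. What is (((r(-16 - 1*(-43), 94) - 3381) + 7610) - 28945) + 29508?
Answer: 19041/4 ≈ 4760.3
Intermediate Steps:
r(Z, K) = -33/4 - K/4 (r(Z, K) = (33 + K)/(1 - 5) = (33 + K)/(-4) = (33 + K)*(-1/4) = -33/4 - K/4)
(((r(-16 - 1*(-43), 94) - 3381) + 7610) - 28945) + 29508 = ((((-33/4 - 1/4*94) - 3381) + 7610) - 28945) + 29508 = ((((-33/4 - 47/2) - 3381) + 7610) - 28945) + 29508 = (((-127/4 - 3381) + 7610) - 28945) + 29508 = ((-13651/4 + 7610) - 28945) + 29508 = (16789/4 - 28945) + 29508 = -98991/4 + 29508 = 19041/4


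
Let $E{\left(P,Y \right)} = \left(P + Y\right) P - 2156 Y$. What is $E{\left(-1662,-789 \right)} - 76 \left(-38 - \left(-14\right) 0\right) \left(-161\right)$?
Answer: $5309678$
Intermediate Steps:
$E{\left(P,Y \right)} = - 2156 Y + P \left(P + Y\right)$ ($E{\left(P,Y \right)} = P \left(P + Y\right) - 2156 Y = - 2156 Y + P \left(P + Y\right)$)
$E{\left(-1662,-789 \right)} - 76 \left(-38 - \left(-14\right) 0\right) \left(-161\right) = \left(\left(-1662\right)^{2} - -1701084 - -1311318\right) - 76 \left(-38 - \left(-14\right) 0\right) \left(-161\right) = \left(2762244 + 1701084 + 1311318\right) - 76 \left(-38 - 0\right) \left(-161\right) = 5774646 - 76 \left(-38 + 0\right) \left(-161\right) = 5774646 - 76 \left(-38\right) \left(-161\right) = 5774646 - \left(-2888\right) \left(-161\right) = 5774646 - 464968 = 5309678$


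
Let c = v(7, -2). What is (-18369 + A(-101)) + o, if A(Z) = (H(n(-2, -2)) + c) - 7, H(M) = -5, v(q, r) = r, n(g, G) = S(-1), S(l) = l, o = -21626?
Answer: -40009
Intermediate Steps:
n(g, G) = -1
c = -2
A(Z) = -14 (A(Z) = (-5 - 2) - 7 = -7 - 7 = -14)
(-18369 + A(-101)) + o = (-18369 - 14) - 21626 = -18383 - 21626 = -40009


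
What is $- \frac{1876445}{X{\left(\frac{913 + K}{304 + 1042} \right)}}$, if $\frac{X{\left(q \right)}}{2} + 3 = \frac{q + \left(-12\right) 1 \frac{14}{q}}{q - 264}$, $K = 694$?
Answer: $\frac{1066675216118755}{2807160476} \approx 3.7998 \cdot 10^{5}$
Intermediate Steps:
$X{\left(q \right)} = -6 + \frac{2 \left(q - \frac{168}{q}\right)}{-264 + q}$ ($X{\left(q \right)} = -6 + 2 \frac{q + \left(-12\right) 1 \frac{14}{q}}{q - 264} = -6 + 2 \frac{q - 12 \frac{14}{q}}{-264 + q} = -6 + 2 \frac{q - \frac{168}{q}}{-264 + q} = -6 + \frac{2 \left(q - \frac{168}{q}\right)}{-264 + q}$)
$- \frac{1876445}{X{\left(\frac{913 + K}{304 + 1042} \right)}} = - \frac{1876445}{4 \frac{1}{\left(913 + 694\right) \frac{1}{304 + 1042}} \frac{1}{-264 + \frac{913 + 694}{304 + 1042}} \left(-84 - \left(\frac{913 + 694}{304 + 1042}\right)^{2} + 396 \frac{913 + 694}{304 + 1042}\right)} = - \frac{1876445}{4 \frac{1}{1607 \cdot \frac{1}{1346}} \frac{1}{-264 + \frac{1607}{1346}} \left(-84 - \left(\frac{1607}{1346}\right)^{2} + 396 \cdot \frac{1607}{1346}\right)} = - \frac{1876445}{4 \frac{1}{1607 \cdot \frac{1}{1346}} \frac{1}{-264 + 1607 \cdot \frac{1}{1346}} \left(-84 - \left(1607 \cdot \frac{1}{1346}\right)^{2} + 396 \cdot 1607 \cdot \frac{1}{1346}\right)} = - \frac{1876445}{4 \frac{1}{\frac{1607}{1346}} \frac{1}{-264 + \frac{1607}{1346}} \left(-84 - \left(\frac{1607}{1346}\right)^{2} + 396 \cdot \frac{1607}{1346}\right)} = - \frac{1876445}{4 \cdot \frac{1346}{1607} \frac{1}{- \frac{353737}{1346}} \left(-84 - \frac{2582449}{1811716} + \frac{318186}{673}\right)} = - \frac{1876445}{4 \cdot \frac{1346}{1607} \left(- \frac{1346}{353737}\right) \left(-84 - \frac{2582449}{1811716} + \frac{318186}{673}\right)} = - \frac{1876445}{4 \cdot \frac{1346}{1607} \left(- \frac{1346}{353737}\right) \frac{701790119}{1811716}} = - \frac{1876445}{- \frac{2807160476}{568455359}} = \left(-1876445\right) \left(- \frac{568455359}{2807160476}\right) = \frac{1066675216118755}{2807160476}$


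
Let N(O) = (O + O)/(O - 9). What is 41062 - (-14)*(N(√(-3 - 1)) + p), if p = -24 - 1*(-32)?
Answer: 3499902/85 - 504*I/85 ≈ 41175.0 - 5.9294*I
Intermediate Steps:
p = 8 (p = -24 + 32 = 8)
N(O) = 2*O/(-9 + O) (N(O) = (2*O)/(-9 + O) = 2*O/(-9 + O))
41062 - (-14)*(N(√(-3 - 1)) + p) = 41062 - (-14)*(2*√(-3 - 1)/(-9 + √(-3 - 1)) + 8) = 41062 - (-14)*(2*√(-4)/(-9 + √(-4)) + 8) = 41062 - (-14)*(2*(2*I)/(-9 + 2*I) + 8) = 41062 - (-14)*(2*(2*I)*((-9 - 2*I)/85) + 8) = 41062 - (-14)*(4*I*(-9 - 2*I)/85 + 8) = 41062 - (-14)*(8 + 4*I*(-9 - 2*I)/85) = 41062 - (-112 - 56*I*(-9 - 2*I)/85) = 41062 + (112 + 56*I*(-9 - 2*I)/85) = 41174 + 56*I*(-9 - 2*I)/85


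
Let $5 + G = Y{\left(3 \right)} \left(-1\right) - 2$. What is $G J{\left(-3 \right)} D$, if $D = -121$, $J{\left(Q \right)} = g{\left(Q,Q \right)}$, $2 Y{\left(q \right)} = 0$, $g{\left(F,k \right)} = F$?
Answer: $-2541$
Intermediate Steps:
$Y{\left(q \right)} = 0$ ($Y{\left(q \right)} = \frac{1}{2} \cdot 0 = 0$)
$J{\left(Q \right)} = Q$
$G = -7$ ($G = -5 + \left(0 \left(-1\right) - 2\right) = -5 + \left(0 - 2\right) = -5 - 2 = -7$)
$G J{\left(-3 \right)} D = \left(-7\right) \left(-3\right) \left(-121\right) = 21 \left(-121\right) = -2541$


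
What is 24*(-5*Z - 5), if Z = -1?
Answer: 0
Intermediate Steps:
24*(-5*Z - 5) = 24*(-5*(-1) - 5) = 24*(5 - 5) = 24*0 = 0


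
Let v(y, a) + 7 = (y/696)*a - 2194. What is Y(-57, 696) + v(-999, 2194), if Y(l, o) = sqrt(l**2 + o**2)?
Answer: -620617/116 + 3*sqrt(54185) ≈ -4651.8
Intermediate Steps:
v(y, a) = -2201 + a*y/696 (v(y, a) = -7 + ((y/696)*a - 2194) = -7 + (a*y/696 - 2194) = -7 + (-2194 + a*y/696) = -2201 + a*y/696)
Y(-57, 696) + v(-999, 2194) = sqrt((-57)**2 + 696**2) + (-2201 + (1/696)*2194*(-999)) = sqrt(3249 + 484416) + (-2201 - 365301/116) = sqrt(487665) - 620617/116 = 3*sqrt(54185) - 620617/116 = -620617/116 + 3*sqrt(54185)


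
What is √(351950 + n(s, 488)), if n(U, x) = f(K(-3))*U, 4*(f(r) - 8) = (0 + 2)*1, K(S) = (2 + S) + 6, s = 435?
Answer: √1422590/2 ≈ 596.36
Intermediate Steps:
K(S) = 8 + S
f(r) = 17/2 (f(r) = 8 + ((0 + 2)*1)/4 = 8 + (2*1)/4 = 8 + (¼)*2 = 8 + ½ = 17/2)
n(U, x) = 17*U/2
√(351950 + n(s, 488)) = √(351950 + (17/2)*435) = √(351950 + 7395/2) = √(711295/2) = √1422590/2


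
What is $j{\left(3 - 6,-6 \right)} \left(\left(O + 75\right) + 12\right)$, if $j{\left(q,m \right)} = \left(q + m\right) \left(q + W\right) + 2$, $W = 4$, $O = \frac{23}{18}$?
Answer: $- \frac{11123}{18} \approx -617.94$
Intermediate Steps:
$O = \frac{23}{18}$ ($O = 23 \cdot \frac{1}{18} = \frac{23}{18} \approx 1.2778$)
$j{\left(q,m \right)} = 2 + \left(4 + q\right) \left(m + q\right)$ ($j{\left(q,m \right)} = \left(q + m\right) \left(q + 4\right) + 2 = \left(m + q\right) \left(4 + q\right) + 2 = \left(4 + q\right) \left(m + q\right) + 2 = 2 + \left(4 + q\right) \left(m + q\right)$)
$j{\left(3 - 6,-6 \right)} \left(\left(O + 75\right) + 12\right) = \left(2 + \left(3 - 6\right)^{2} + 4 \left(-6\right) + 4 \left(3 - 6\right) - 6 \left(3 - 6\right)\right) \left(\left(\frac{23}{18} + 75\right) + 12\right) = \left(2 + \left(-3\right)^{2} - 24 + 4 \left(-3\right) - -18\right) \left(\frac{1373}{18} + 12\right) = \left(2 + 9 - 24 - 12 + 18\right) \frac{1589}{18} = \left(-7\right) \frac{1589}{18} = - \frac{11123}{18}$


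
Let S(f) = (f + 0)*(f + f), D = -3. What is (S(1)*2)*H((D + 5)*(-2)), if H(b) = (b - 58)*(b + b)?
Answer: 1984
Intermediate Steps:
H(b) = 2*b*(-58 + b) (H(b) = (-58 + b)*(2*b) = 2*b*(-58 + b))
S(f) = 2*f² (S(f) = f*(2*f) = 2*f²)
(S(1)*2)*H((D + 5)*(-2)) = ((2*1²)*2)*(2*((-3 + 5)*(-2))*(-58 + (-3 + 5)*(-2))) = ((2*1)*2)*(2*(2*(-2))*(-58 + 2*(-2))) = (2*2)*(2*(-4)*(-58 - 4)) = 4*(2*(-4)*(-62)) = 4*496 = 1984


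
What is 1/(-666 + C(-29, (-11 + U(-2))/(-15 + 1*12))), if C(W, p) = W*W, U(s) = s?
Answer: 1/175 ≈ 0.0057143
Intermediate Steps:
C(W, p) = W²
1/(-666 + C(-29, (-11 + U(-2))/(-15 + 1*12))) = 1/(-666 + (-29)²) = 1/(-666 + 841) = 1/175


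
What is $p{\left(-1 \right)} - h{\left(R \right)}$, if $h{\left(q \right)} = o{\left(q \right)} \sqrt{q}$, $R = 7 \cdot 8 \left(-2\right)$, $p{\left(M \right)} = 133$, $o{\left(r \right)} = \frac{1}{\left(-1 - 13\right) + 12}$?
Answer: $133 + 2 i \sqrt{7} \approx 133.0 + 5.2915 i$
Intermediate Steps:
$o{\left(r \right)} = - \frac{1}{2}$ ($o{\left(r \right)} = \frac{1}{\left(-1 - 13\right) + 12} = \frac{1}{-14 + 12} = \frac{1}{-2} = - \frac{1}{2}$)
$R = -112$ ($R = 56 \left(-2\right) = -112$)
$h{\left(q \right)} = - \frac{\sqrt{q}}{2}$
$p{\left(-1 \right)} - h{\left(R \right)} = 133 - - \frac{\sqrt{-112}}{2} = 133 - - \frac{4 i \sqrt{7}}{2} = 133 - - 2 i \sqrt{7} = 133 + 2 i \sqrt{7}$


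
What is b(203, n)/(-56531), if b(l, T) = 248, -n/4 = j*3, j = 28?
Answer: -248/56531 ≈ -0.0043870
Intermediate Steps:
n = -336 (n = -112*3 = -4*84 = -336)
b(203, n)/(-56531) = 248/(-56531) = 248*(-1/56531) = -248/56531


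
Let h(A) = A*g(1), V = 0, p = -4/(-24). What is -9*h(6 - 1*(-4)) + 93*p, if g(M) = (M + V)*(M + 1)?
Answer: -329/2 ≈ -164.50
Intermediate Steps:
p = ⅙ (p = -4*(-1/24) = ⅙ ≈ 0.16667)
g(M) = M*(1 + M) (g(M) = (M + 0)*(M + 1) = M*(1 + M))
h(A) = 2*A (h(A) = A*(1*(1 + 1)) = A*(1*2) = A*2 = 2*A)
-9*h(6 - 1*(-4)) + 93*p = -18*(6 - 1*(-4)) + 93*(⅙) = -18*(6 + 4) + 31/2 = -18*10 + 31/2 = -9*20 + 31/2 = -180 + 31/2 = -329/2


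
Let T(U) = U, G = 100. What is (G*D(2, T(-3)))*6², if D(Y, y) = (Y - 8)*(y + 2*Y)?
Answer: -21600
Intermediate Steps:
D(Y, y) = (-8 + Y)*(y + 2*Y)
(G*D(2, T(-3)))*6² = (100*(-16*2 - 8*(-3) + 2*2² + 2*(-3)))*6² = (100*(-32 + 24 + 2*4 - 6))*36 = (100*(-32 + 24 + 8 - 6))*36 = (100*(-6))*36 = -600*36 = -21600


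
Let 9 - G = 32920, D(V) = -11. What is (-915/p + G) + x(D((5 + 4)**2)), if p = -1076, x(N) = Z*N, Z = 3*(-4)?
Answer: -35269289/1076 ≈ -32778.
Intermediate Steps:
Z = -12
G = -32911 (G = 9 - 1*32920 = 9 - 32920 = -32911)
x(N) = -12*N
(-915/p + G) + x(D((5 + 4)**2)) = (-915/(-1076) - 32911) - 12*(-11) = (-915*(-1/1076) - 32911) + 132 = (915/1076 - 32911) + 132 = -35411321/1076 + 132 = -35269289/1076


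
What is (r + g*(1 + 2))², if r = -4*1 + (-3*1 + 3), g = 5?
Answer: 121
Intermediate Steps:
r = -4 (r = -4 + (-3 + 3) = -4 + 0 = -4)
(r + g*(1 + 2))² = (-4 + 5*(1 + 2))² = (-4 + 5*3)² = (-4 + 15)² = 11² = 121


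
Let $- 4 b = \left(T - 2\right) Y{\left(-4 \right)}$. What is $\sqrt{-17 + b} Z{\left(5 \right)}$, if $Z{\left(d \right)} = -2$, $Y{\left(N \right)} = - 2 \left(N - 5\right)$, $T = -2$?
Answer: $-2$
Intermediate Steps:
$Y{\left(N \right)} = 10 - 2 N$ ($Y{\left(N \right)} = - 2 \left(-5 + N\right) = 10 - 2 N$)
$b = 18$ ($b = - \frac{\left(-2 - 2\right) \left(10 - -8\right)}{4} = - \frac{\left(-4\right) \left(10 + 8\right)}{4} = - \frac{\left(-4\right) 18}{4} = \left(- \frac{1}{4}\right) \left(-72\right) = 18$)
$\sqrt{-17 + b} Z{\left(5 \right)} = \sqrt{-17 + 18} \left(-2\right) = \sqrt{1} \left(-2\right) = 1 \left(-2\right) = -2$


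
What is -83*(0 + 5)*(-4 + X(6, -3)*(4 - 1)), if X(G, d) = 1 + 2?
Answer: -2075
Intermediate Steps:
X(G, d) = 3
-83*(0 + 5)*(-4 + X(6, -3)*(4 - 1)) = -83*(0 + 5)*(-4 + 3*(4 - 1)) = -415*(-4 + 3*3) = -415*(-4 + 9) = -415*5 = -83*25 = -2075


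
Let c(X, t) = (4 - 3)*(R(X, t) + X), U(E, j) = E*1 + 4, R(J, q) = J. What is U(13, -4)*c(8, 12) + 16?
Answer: 288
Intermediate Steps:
U(E, j) = 4 + E (U(E, j) = E + 4 = 4 + E)
c(X, t) = 2*X (c(X, t) = (4 - 3)*(X + X) = 1*(2*X) = 2*X)
U(13, -4)*c(8, 12) + 16 = (4 + 13)*(2*8) + 16 = 17*16 + 16 = 272 + 16 = 288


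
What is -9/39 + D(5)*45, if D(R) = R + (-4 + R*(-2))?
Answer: -5268/13 ≈ -405.23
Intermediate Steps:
D(R) = -4 - R (D(R) = R + (-4 - 2*R) = -4 - R)
-9/39 + D(5)*45 = -9/39 + (-4 - 1*5)*45 = -9*1/39 + (-4 - 5)*45 = -3/13 - 9*45 = -3/13 - 405 = -5268/13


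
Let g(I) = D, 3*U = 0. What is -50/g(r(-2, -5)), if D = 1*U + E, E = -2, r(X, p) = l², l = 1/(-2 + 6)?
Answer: 25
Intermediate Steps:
U = 0 (U = (⅓)*0 = 0)
l = ¼ (l = 1/4 = ¼ ≈ 0.25000)
r(X, p) = 1/16 (r(X, p) = (¼)² = 1/16)
D = -2 (D = 1*0 - 2 = 0 - 2 = -2)
g(I) = -2
-50/g(r(-2, -5)) = -50/(-2) = -50*(-½) = 25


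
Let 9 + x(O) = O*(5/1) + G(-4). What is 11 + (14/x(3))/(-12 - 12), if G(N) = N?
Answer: 257/24 ≈ 10.708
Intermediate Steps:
x(O) = -13 + 5*O (x(O) = -9 + (O*(5/1) - 4) = -9 + (O*(5*1) - 4) = -9 + (O*5 - 4) = -9 + (5*O - 4) = -9 + (-4 + 5*O) = -13 + 5*O)
11 + (14/x(3))/(-12 - 12) = 11 + (14/(-13 + 5*3))/(-12 - 12) = 11 + (14/(-13 + 15))/(-24) = 11 - 7/(12*2) = 11 - 1/24*7 = 11 - 7/24 = 257/24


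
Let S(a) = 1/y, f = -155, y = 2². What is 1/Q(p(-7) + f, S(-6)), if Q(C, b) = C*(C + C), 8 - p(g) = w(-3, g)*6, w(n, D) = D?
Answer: 1/22050 ≈ 4.5351e-5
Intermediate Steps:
y = 4
p(g) = 8 - 6*g (p(g) = 8 - g*6 = 8 - 6*g)
S(a) = ¼ (S(a) = 1/4 = ¼)
Q(C, b) = 2*C² (Q(C, b) = C*(2*C) = 2*C²)
1/Q(p(-7) + f, S(-6)) = 1/(2*((8 - 6*(-7)) - 155)²) = 1/(2*((8 + 42) - 155)²) = 1/(2*(50 - 155)²) = 1/(2*(-105)²) = 1/(2*11025) = 1/22050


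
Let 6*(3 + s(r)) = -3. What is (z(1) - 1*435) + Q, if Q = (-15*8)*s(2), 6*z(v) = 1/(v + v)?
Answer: -179/12 ≈ -14.917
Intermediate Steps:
s(r) = -7/2 (s(r) = -3 + (1/6)*(-3) = -3 - 1/2 = -7/2)
z(v) = 1/(12*v) (z(v) = 1/(6*(v + v)) = 1/(6*((2*v))) = (1/(2*v))/6 = 1/(12*v))
Q = 420 (Q = -15*8*(-7/2) = -120*(-7/2) = 420)
(z(1) - 1*435) + Q = ((1/12)/1 - 1*435) + 420 = ((1/12)*1 - 435) + 420 = (1/12 - 435) + 420 = -5219/12 + 420 = -179/12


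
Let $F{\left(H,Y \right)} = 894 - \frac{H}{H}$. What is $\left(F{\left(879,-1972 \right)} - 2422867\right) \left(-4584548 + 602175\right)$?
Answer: $9645203864302$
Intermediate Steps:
$F{\left(H,Y \right)} = 893$ ($F{\left(H,Y \right)} = 894 - 1 = 893$)
$\left(F{\left(879,-1972 \right)} - 2422867\right) \left(-4584548 + 602175\right) = \left(893 - 2422867\right) \left(-4584548 + 602175\right) = \left(-2421974\right) \left(-3982373\right) = 9645203864302$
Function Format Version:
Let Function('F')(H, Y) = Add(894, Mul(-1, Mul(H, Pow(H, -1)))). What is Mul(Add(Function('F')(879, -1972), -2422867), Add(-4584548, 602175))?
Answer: 9645203864302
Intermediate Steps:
Function('F')(H, Y) = 893 (Function('F')(H, Y) = Add(894, Mul(-1, 1)) = Add(894, -1) = 893)
Mul(Add(Function('F')(879, -1972), -2422867), Add(-4584548, 602175)) = Mul(Add(893, -2422867), Add(-4584548, 602175)) = Mul(-2421974, -3982373) = 9645203864302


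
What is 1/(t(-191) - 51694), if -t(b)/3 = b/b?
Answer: -1/51697 ≈ -1.9343e-5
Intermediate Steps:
t(b) = -3 (t(b) = -3*b/b = -3*1 = -3)
1/(t(-191) - 51694) = 1/(-3 - 51694) = 1/(-51697) = -1/51697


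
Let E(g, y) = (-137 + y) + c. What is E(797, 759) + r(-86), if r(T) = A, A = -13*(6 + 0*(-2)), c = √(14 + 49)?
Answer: 544 + 3*√7 ≈ 551.94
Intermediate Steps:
c = 3*√7 (c = √63 = 3*√7 ≈ 7.9373)
E(g, y) = -137 + y + 3*√7 (E(g, y) = (-137 + y) + 3*√7 = -137 + y + 3*√7)
A = -78 (A = -13*(6 + 0) = -13*6 = -78)
r(T) = -78
E(797, 759) + r(-86) = (-137 + 759 + 3*√7) - 78 = (622 + 3*√7) - 78 = 544 + 3*√7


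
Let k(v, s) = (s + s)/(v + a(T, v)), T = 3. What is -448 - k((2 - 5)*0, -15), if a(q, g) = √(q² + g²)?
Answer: -438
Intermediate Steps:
a(q, g) = √(g² + q²)
k(v, s) = 2*s/(v + √(9 + v²)) (k(v, s) = (s + s)/(v + √(v² + 3²)) = (2*s)/(v + √(v² + 9)) = (2*s)/(v + √(9 + v²)) = 2*s/(v + √(9 + v²)))
-448 - k((2 - 5)*0, -15) = -448 - 2*(-15)/((2 - 5)*0 + √(9 + ((2 - 5)*0)²)) = -448 - 2*(-15)/(-3*0 + √(9 + (-3*0)²)) = -448 - 2*(-15)/(0 + √(9 + 0²)) = -448 - 2*(-15)/(0 + √(9 + 0)) = -448 - 2*(-15)/(0 + √9) = -448 - 2*(-15)/(0 + 3) = -448 - 2*(-15)/3 = -448 - 1*(-10) = -448 + 10 = -438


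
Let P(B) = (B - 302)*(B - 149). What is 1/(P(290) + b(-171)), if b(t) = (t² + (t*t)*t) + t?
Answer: -1/4972833 ≈ -2.0109e-7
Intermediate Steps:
b(t) = t + t² + t³ (b(t) = (t² + t²*t) + t = (t² + t³) + t = t + t² + t³)
P(B) = (-302 + B)*(-149 + B)
1/(P(290) + b(-171)) = 1/((44998 + 290² - 451*290) - 171*(1 - 171 + (-171)²)) = 1/((44998 + 84100 - 130790) - 171*(1 - 171 + 29241)) = 1/(-1692 - 171*29071) = 1/(-1692 - 4971141) = 1/(-4972833) = -1/4972833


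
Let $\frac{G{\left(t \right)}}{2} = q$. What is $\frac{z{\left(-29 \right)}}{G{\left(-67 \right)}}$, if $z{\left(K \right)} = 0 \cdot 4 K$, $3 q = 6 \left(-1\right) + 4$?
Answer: $0$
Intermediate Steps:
$q = - \frac{2}{3}$ ($q = \frac{6 \left(-1\right) + 4}{3} = \frac{-6 + 4}{3} = \frac{1}{3} \left(-2\right) = - \frac{2}{3} \approx -0.66667$)
$z{\left(K \right)} = 0$ ($z{\left(K \right)} = 0 K = 0$)
$G{\left(t \right)} = - \frac{4}{3}$ ($G{\left(t \right)} = 2 \left(- \frac{2}{3}\right) = - \frac{4}{3}$)
$\frac{z{\left(-29 \right)}}{G{\left(-67 \right)}} = \frac{0}{- \frac{4}{3}} = 0 \left(- \frac{3}{4}\right) = 0$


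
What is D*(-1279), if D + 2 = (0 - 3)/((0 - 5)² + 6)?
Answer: 83135/31 ≈ 2681.8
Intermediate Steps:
D = -65/31 (D = -2 + (0 - 3)/((0 - 5)² + 6) = -2 - 3/((-5)² + 6) = -2 - 3/(25 + 6) = -2 - 3/31 = -65/31 ≈ -2.0968)
D*(-1279) = -65/31*(-1279) = 83135/31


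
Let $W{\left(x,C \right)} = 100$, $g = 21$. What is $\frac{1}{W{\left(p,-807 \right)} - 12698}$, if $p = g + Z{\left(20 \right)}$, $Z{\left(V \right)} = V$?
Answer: $- \frac{1}{12598} \approx -7.9378 \cdot 10^{-5}$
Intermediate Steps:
$p = 41$ ($p = 21 + 20 = 41$)
$\frac{1}{W{\left(p,-807 \right)} - 12698} = \frac{1}{100 - 12698} = \frac{1}{-12598} = - \frac{1}{12598}$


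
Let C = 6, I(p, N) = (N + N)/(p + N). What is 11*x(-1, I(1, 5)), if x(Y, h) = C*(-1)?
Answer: -66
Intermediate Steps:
I(p, N) = 2*N/(N + p) (I(p, N) = (2*N)/(N + p) = 2*N/(N + p))
x(Y, h) = -6 (x(Y, h) = 6*(-1) = -6)
11*x(-1, I(1, 5)) = 11*(-6) = -66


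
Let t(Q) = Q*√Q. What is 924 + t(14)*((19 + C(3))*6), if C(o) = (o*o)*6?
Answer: 924 + 6132*√14 ≈ 23868.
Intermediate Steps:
C(o) = 6*o² (C(o) = o²*6 = 6*o²)
t(Q) = Q^(3/2)
924 + t(14)*((19 + C(3))*6) = 924 + 14^(3/2)*((19 + 6*3²)*6) = 924 + (14*√14)*((19 + 6*9)*6) = 924 + (14*√14)*((19 + 54)*6) = 924 + (14*√14)*(73*6) = 924 + (14*√14)*438 = 924 + 6132*√14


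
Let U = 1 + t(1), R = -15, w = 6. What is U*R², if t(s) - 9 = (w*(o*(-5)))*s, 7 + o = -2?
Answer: 63000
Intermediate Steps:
o = -9 (o = -7 - 2 = -9)
t(s) = 9 + 270*s (t(s) = 9 + (6*(-9*(-5)))*s = 9 + (6*45)*s = 9 + 270*s)
U = 280 (U = 1 + (9 + 270*1) = 1 + (9 + 270) = 1 + 279 = 280)
U*R² = 280*(-15)² = 280*225 = 63000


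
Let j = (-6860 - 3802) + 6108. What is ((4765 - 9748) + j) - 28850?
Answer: -38387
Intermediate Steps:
j = -4554 (j = -10662 + 6108 = -4554)
((4765 - 9748) + j) - 28850 = ((4765 - 9748) - 4554) - 28850 = (-4983 - 4554) - 28850 = -9537 - 28850 = -38387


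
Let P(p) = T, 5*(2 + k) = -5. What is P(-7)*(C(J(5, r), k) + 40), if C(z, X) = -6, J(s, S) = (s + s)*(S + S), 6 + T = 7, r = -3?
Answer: 34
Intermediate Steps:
k = -3 (k = -2 + (1/5)*(-5) = -2 - 1 = -3)
T = 1 (T = -6 + 7 = 1)
J(s, S) = 4*S*s (J(s, S) = (2*s)*(2*S) = 4*S*s)
P(p) = 1
P(-7)*(C(J(5, r), k) + 40) = 1*(-6 + 40) = 1*34 = 34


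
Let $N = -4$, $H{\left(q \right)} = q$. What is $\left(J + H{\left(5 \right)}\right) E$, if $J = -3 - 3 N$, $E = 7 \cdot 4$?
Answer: $392$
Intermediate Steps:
$E = 28$
$J = 9$ ($J = -3 - -12 = -3 + 12 = 9$)
$\left(J + H{\left(5 \right)}\right) E = \left(9 + 5\right) 28 = 14 \cdot 28 = 392$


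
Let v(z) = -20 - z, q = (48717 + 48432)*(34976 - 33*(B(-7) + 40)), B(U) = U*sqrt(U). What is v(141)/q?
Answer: -110584/2246520787563 + 253*I*sqrt(7)/748840262521 ≈ -4.9225e-8 + 8.9388e-10*I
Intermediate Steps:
B(U) = U**(3/2)
q = 3269646744 + 22441419*I*sqrt(7) (q = (48717 + 48432)*(34976 - 33*((-7)**(3/2) + 40)) = 97149*(34976 - 33*(-7*I*sqrt(7) + 40)) = 97149*(34976 - 33*(40 - 7*I*sqrt(7))) = 97149*(34976 + (-1320 + 231*I*sqrt(7))) = 97149*(33656 + 231*I*sqrt(7)) = 3269646744 + 22441419*I*sqrt(7) ≈ 3.2696e+9 + 5.9374e+7*I)
v(141)/q = (-20 - 1*141)/(3269646744 + 22441419*I*sqrt(7)) = (-20 - 141)/(3269646744 + 22441419*I*sqrt(7)) = -161/(3269646744 + 22441419*I*sqrt(7))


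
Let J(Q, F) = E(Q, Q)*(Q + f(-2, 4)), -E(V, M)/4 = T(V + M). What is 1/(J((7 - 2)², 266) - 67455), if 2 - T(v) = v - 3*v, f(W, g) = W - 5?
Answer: -1/74799 ≈ -1.3369e-5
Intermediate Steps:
f(W, g) = -5 + W
T(v) = 2 + 2*v (T(v) = 2 - (v - 3*v) = 2 - (-2)*v = 2 + 2*v)
E(V, M) = -8 - 8*M - 8*V (E(V, M) = -4*(2 + 2*(V + M)) = -4*(2 + 2*(M + V)) = -4*(2 + (2*M + 2*V)) = -4*(2 + 2*M + 2*V) = -8 - 8*M - 8*V)
J(Q, F) = (-8 - 16*Q)*(-7 + Q) (J(Q, F) = (-8 - 8*Q - 8*Q)*(Q + (-5 - 2)) = (-8 - 16*Q)*(Q - 7) = (-8 - 16*Q)*(-7 + Q))
1/(J((7 - 2)², 266) - 67455) = 1/((56 - 16*(7 - 2)⁴ + 104*(7 - 2)²) - 67455) = 1/((56 - 16*(5²)² + 104*5²) - 67455) = 1/((56 - 16*25² + 104*25) - 67455) = 1/((56 - 16*625 + 2600) - 67455) = 1/((56 - 10000 + 2600) - 67455) = 1/(-7344 - 67455) = 1/(-74799) = -1/74799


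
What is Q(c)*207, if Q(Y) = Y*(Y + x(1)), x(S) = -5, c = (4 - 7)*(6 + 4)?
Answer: 217350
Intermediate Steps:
c = -30 (c = -3*10 = -30)
Q(Y) = Y*(-5 + Y) (Q(Y) = Y*(Y - 5) = Y*(-5 + Y))
Q(c)*207 = -30*(-5 - 30)*207 = -30*(-35)*207 = 1050*207 = 217350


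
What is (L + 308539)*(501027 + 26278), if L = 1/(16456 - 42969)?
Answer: 4313510194486330/26513 ≈ 1.6269e+11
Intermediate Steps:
L = -1/26513 (L = 1/(-26513) = -1/26513 ≈ -3.7717e-5)
(L + 308539)*(501027 + 26278) = (-1/26513 + 308539)*(501027 + 26278) = (8180294506/26513)*527305 = 4313510194486330/26513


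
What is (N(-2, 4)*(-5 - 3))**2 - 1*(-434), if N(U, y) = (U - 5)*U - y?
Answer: 6834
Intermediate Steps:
N(U, y) = -y + U*(-5 + U) (N(U, y) = (-5 + U)*U - y = U*(-5 + U) - y = -y + U*(-5 + U))
(N(-2, 4)*(-5 - 3))**2 - 1*(-434) = (((-2)**2 - 1*4 - 5*(-2))*(-5 - 3))**2 - 1*(-434) = ((4 - 4 + 10)*(-8))**2 + 434 = (10*(-8))**2 + 434 = (-80)**2 + 434 = 6400 + 434 = 6834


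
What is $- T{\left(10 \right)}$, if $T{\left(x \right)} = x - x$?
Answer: $0$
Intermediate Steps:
$T{\left(x \right)} = 0$
$- T{\left(10 \right)} = \left(-1\right) 0 = 0$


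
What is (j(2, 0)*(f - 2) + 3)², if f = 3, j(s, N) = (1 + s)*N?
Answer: 9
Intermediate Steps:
j(s, N) = N*(1 + s)
(j(2, 0)*(f - 2) + 3)² = ((0*(1 + 2))*(3 - 2) + 3)² = ((0*3)*1 + 3)² = (0*1 + 3)² = (0 + 3)² = 3² = 9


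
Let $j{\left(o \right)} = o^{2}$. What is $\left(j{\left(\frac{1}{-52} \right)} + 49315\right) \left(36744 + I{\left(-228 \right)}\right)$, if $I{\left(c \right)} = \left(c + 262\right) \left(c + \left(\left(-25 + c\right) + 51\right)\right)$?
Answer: $\frac{737546466091}{676} \approx 1.091 \cdot 10^{9}$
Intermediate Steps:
$I{\left(c \right)} = \left(26 + 2 c\right) \left(262 + c\right)$ ($I{\left(c \right)} = \left(262 + c\right) \left(c + \left(26 + c\right)\right) = \left(262 + c\right) \left(26 + 2 c\right) = \left(26 + 2 c\right) \left(262 + c\right)$)
$\left(j{\left(\frac{1}{-52} \right)} + 49315\right) \left(36744 + I{\left(-228 \right)}\right) = \left(\left(\frac{1}{-52}\right)^{2} + 49315\right) \left(36744 + \left(6812 + 2 \left(-228\right)^{2} + 550 \left(-228\right)\right)\right) = \left(\left(- \frac{1}{52}\right)^{2} + 49315\right) \left(36744 + \left(6812 + 2 \cdot 51984 - 125400\right)\right) = \left(\frac{1}{2704} + 49315\right) \left(36744 + \left(6812 + 103968 - 125400\right)\right) = \frac{133347761 \left(36744 - 14620\right)}{2704} = \frac{133347761}{2704} \cdot 22124 = \frac{737546466091}{676}$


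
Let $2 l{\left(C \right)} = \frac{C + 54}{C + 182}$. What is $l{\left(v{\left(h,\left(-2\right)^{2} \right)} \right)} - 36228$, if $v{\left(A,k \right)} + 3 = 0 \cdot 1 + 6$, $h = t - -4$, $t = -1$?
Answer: $- \frac{13404303}{370} \approx -36228.0$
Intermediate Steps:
$h = 3$ ($h = -1 - -4 = -1 + 4 = 3$)
$v{\left(A,k \right)} = 3$ ($v{\left(A,k \right)} = -3 + \left(0 \cdot 1 + 6\right) = -3 + \left(0 + 6\right) = -3 + 6 = 3$)
$l{\left(C \right)} = \frac{54 + C}{2 \left(182 + C\right)}$ ($l{\left(C \right)} = \frac{\left(C + 54\right) \frac{1}{C + 182}}{2} = \frac{\left(54 + C\right) \frac{1}{182 + C}}{2} = \frac{\frac{1}{182 + C} \left(54 + C\right)}{2} = \frac{54 + C}{2 \left(182 + C\right)}$)
$l{\left(v{\left(h,\left(-2\right)^{2} \right)} \right)} - 36228 = \frac{54 + 3}{2 \left(182 + 3\right)} - 36228 = \frac{1}{2} \cdot \frac{1}{185} \cdot 57 - 36228 = \frac{57}{370} - 36228 = - \frac{13404303}{370}$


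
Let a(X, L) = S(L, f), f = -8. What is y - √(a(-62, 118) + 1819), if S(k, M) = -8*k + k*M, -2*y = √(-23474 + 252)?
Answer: I*(-√69 - √23222/2) ≈ -84.5*I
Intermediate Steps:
y = -I*√23222/2 (y = -√(-23474 + 252)/2 = -I*√23222/2 ≈ -76.194*I)
S(k, M) = -8*k + M*k
a(X, L) = -16*L (a(X, L) = L*(-8 - 8) = L*(-16) = -16*L)
y - √(a(-62, 118) + 1819) = -I*√23222/2 - √(-16*118 + 1819) = -I*√23222/2 - √(-1888 + 1819) = -I*√23222/2 - √(-69) = -I*√23222/2 - I*√69 = -I*√69 - I*√23222/2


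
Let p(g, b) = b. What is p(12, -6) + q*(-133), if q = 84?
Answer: -11178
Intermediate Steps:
p(12, -6) + q*(-133) = -6 + 84*(-133) = -6 - 11172 = -11178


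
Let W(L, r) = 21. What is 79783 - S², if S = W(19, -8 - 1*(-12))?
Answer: 79342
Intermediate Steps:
S = 21
79783 - S² = 79783 - 1*21² = 79783 - 1*441 = 79783 - 441 = 79342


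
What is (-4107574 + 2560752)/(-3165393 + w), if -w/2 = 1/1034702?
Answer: 400124954261/818809616972 ≈ 0.48867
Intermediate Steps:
w = -1/517351 (w = -2/1034702 = -2*1/1034702 = -1/517351 ≈ -1.9329e-6)
(-4107574 + 2560752)/(-3165393 + w) = (-4107574 + 2560752)/(-3165393 - 1/517351) = -1546822/(-1637619233944/517351) = -1546822*(-517351/1637619233944) = 400124954261/818809616972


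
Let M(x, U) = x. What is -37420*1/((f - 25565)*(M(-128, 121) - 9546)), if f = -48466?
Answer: -18710/358087947 ≈ -5.2250e-5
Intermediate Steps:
-37420*1/((f - 25565)*(M(-128, 121) - 9546)) = -37420*1/((-48466 - 25565)*(-128 - 9546)) = -37420/((-74031*(-9674))) = -37420/716175894 = -37420*1/716175894 = -18710/358087947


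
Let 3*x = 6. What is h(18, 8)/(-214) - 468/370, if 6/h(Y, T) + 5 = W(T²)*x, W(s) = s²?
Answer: -68328887/54020555 ≈ -1.2649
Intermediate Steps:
x = 2 (x = (⅓)*6 = 2)
h(Y, T) = 6/(-5 + 2*T⁴) (h(Y, T) = 6/(-5 + (T²)²*2) = 6/(-5 + T⁴*2) = 6/(-5 + 2*T⁴))
h(18, 8)/(-214) - 468/370 = (6/(-5 + 2*8⁴))/(-214) - 468/370 = (6/(-5 + 2*4096))*(-1/214) - 468*1/370 = (6/(-5 + 8192))*(-1/214) - 234/185 = (6/8187)*(-1/214) - 234/185 = (6*(1/8187))*(-1/214) - 234/185 = (2/2729)*(-1/214) - 234/185 = -1/292003 - 234/185 = -68328887/54020555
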